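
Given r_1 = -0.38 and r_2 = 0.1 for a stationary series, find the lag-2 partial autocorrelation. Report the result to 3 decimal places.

-0.052

φ_{22} = (r_2 − r_1²) / (1 − r_1²)
r_1² = (-0.38)² = 0.1444
Numerator = 0.1 − 0.1444 = -0.0444; denominator = 1 − 0.1444 = 0.8556
φ_{22} = -0.0444 / 0.8556 = -0.052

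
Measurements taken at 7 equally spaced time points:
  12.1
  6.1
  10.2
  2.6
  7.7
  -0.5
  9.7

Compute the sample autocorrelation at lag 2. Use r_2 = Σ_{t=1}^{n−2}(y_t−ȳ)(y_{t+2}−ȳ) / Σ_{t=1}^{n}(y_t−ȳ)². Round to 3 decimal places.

0.476

Mean ȳ = (12.1 + 6.1 + 10.2 + 2.6 + 7.7 − 0.5 + 9.7)/7 = 6.8429
Deviations from mean: 5.2571, -0.7429, 3.3571, -4.2429, 0.8571, -7.3429, 2.8571
Numerator Σ_{t=1}^{5}(y_t−ȳ)(y_{t+2}−ȳ) = 57.2820
Denominator Σ(y_t−ȳ)² = 120.2771
r_2 = 57.2820 / 120.2771 = 0.476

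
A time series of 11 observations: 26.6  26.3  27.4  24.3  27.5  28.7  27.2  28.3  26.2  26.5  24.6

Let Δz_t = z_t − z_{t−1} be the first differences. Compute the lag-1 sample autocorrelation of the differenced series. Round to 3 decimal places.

First differences Δz: -0.3, 1.1, -3.1, 3.2, 1.2, -1.5, 1.1, -2.1, 0.3, -1.9
Mean of differences = -0.2000
Numerator Σ(Δz_t−Δz̄)(Δz_{t+1}−Δz̄) = -16.7800
Denominator Σ(Δz_t−Δz̄)² = 33.7600
r_1(Δz) = -16.7800 / 33.7600 = -0.497

-0.497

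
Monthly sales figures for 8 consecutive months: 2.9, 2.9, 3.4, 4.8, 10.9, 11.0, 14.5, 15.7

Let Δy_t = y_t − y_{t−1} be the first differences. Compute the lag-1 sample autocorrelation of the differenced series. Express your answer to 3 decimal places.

First differences Δy: 0.0, 0.5, 1.4, 6.1, 0.1, 3.5, 1.2
Mean of differences = 1.8286
Numerator Σ(Δy_t−Δȳ)(Δy_{t+1}−Δȳ) = -10.1551
Denominator Σ(Δy_t−Δȳ)² = 29.7143
r_1(Δy) = -10.1551 / 29.7143 = -0.342

-0.342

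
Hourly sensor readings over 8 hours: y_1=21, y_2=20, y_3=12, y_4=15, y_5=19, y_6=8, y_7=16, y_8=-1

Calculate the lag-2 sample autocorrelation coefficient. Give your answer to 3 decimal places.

Mean ȳ = (21 + 20 + 12 + 15 + 19 + 8 + 16 − 1)/8 = 13.7500
Σ(y_t−ȳ)(y_{t+2}−ȳ) = (-12.6875) + (7.8125) + (-9.1875) + (-7.1875) + (11.8125) + (84.8125) = 75.3750
Denominator Σ(y_t−ȳ)² = 379.5000
r_2 = 75.3750 / 379.5000 = 0.199

0.199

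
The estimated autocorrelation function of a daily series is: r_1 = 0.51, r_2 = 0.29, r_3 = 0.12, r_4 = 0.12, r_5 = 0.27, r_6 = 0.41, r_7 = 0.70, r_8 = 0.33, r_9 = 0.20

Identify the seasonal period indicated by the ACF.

7

The largest autocorrelation is r_7 = 0.70; the remaining lags stay at or below 0.51. The elevated value at lag 1 (0.51), dropping to 0.29 at lag 2, reflects decaying short-term dependence rather than seasonality.
The dominant spike at lag 7 indicates a seasonal period of 7.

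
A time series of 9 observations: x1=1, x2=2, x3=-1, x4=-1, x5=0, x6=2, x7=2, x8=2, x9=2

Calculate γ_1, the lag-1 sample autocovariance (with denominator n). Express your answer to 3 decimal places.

0.667

Mean x̄ = (1 + 2 − 1 − 1 + 0 + 2 + 2 + 2 + 2)/9 = 1.0000
Σ_{t=1}^{8}(x_t−x̄)(x_{t+1}−x̄) = 6.0000
γ_1 = 6.0000 / 9 = 0.667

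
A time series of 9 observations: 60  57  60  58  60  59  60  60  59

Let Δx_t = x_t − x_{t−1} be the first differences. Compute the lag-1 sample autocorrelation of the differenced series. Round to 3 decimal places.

First differences Δx: -3, 3, -2, 2, -1, 1, 0, -1
Mean of differences = -0.1250
Numerator Σ(Δx_t−Δx̄)(Δx_{t+1}−Δx̄) = -21.6406
Denominator Σ(Δx_t−Δx̄)² = 28.8750
r_1(Δx) = -21.6406 / 28.8750 = -0.749

-0.749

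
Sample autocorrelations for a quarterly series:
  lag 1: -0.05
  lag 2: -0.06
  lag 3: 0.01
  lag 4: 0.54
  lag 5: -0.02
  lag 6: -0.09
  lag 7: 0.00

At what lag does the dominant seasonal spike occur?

The largest autocorrelation is r_4 = 0.54; the remaining lags stay at or below 0.01.
The dominant spike at lag 4 indicates a seasonal period of 4.

4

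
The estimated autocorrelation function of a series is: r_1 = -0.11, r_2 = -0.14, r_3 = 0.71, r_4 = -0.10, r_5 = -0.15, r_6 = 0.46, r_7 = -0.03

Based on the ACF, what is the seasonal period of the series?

3

The largest autocorrelation is r_3 = 0.71, with a weaker echo at lag 6 (0.46); the remaining lags stay at or below -0.03.
The dominant spike at lag 3 indicates a seasonal period of 3.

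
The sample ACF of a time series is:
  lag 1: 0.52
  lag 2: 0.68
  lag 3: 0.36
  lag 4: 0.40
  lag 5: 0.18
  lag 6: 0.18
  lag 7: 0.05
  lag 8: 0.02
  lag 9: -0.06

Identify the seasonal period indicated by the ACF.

2

The largest autocorrelation is r_2 = 0.68; the remaining lags stay at or below 0.52.
The dominant spike at lag 2 indicates a seasonal period of 2.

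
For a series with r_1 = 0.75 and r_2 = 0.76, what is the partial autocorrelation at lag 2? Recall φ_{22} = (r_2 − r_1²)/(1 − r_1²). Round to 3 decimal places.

φ_{22} = (r_2 − r_1²) / (1 − r_1²)
r_1² = (0.75)² = 0.5625
Numerator = 0.76 − 0.5625 = 0.1975; denominator = 1 − 0.5625 = 0.4375
φ_{22} = 0.1975 / 0.4375 = 0.451

0.451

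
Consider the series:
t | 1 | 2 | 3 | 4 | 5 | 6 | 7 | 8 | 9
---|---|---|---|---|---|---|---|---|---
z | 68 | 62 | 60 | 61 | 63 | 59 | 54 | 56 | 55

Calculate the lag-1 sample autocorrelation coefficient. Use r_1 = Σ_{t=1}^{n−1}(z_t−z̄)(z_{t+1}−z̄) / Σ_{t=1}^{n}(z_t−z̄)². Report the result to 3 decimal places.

0.417

Mean z̄ = (68 + 62 + 60 + 61 + 63 + 59 + 54 + 56 + 55)/9 = 59.7778
Numerator Σ_{t=1}^{8}(z_t−z̄)(z_{t+1}−z̄) = 64.8395
Denominator Σ(z_t−z̄)² = 155.5556
r_1 = 64.8395 / 155.5556 = 0.417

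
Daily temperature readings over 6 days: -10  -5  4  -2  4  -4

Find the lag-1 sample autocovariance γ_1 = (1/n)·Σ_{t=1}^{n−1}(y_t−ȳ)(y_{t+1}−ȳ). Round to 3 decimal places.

Mean ȳ = (-10 − 5 + 4 − 2 + 4 − 4)/6 = -2.1667
Deviations: -7.8333, -2.8333, 6.1667, 0.1667, 6.1667, -1.8333
Σ_{t=1}^{5}(y_t−ȳ)(y_{t+1}−ȳ) = -4.5278
γ_1 = -4.5278 / 6 = -0.755

-0.755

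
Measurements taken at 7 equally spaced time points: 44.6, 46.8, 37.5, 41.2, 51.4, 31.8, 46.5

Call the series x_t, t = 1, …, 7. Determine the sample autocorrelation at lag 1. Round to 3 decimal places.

-0.597

Mean x̄ = (44.6 + 46.8 + 37.5 + 41.2 + 51.4 + 31.8 + 46.5)/7 = 42.8286
Deviations from mean: 1.7714, 3.9714, -5.3286, -1.6286, 8.5714, -11.0286, 3.6714
Numerator Σ_{t=1}^{6}(x_t−x̄)(x_{t+1}−x̄) = -154.4294
Denominator Σ(x_t−x̄)² = 258.5343
r_1 = -154.4294 / 258.5343 = -0.597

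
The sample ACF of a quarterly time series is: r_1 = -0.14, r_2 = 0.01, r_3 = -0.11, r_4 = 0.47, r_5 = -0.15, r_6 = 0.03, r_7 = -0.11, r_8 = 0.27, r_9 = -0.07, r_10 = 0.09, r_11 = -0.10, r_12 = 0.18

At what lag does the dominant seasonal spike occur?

The largest autocorrelation is r_4 = 0.47, with weaker echoes at lags 8 (0.27) and 12 (0.18); the remaining lags stay at or below 0.09.
The dominant spike at lag 4 indicates a seasonal period of 4.

4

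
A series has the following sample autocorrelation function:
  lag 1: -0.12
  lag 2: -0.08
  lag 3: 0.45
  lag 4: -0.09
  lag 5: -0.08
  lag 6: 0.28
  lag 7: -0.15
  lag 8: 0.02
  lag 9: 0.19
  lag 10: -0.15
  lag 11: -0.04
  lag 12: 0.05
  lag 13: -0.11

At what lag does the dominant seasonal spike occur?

The largest autocorrelation is r_3 = 0.45, with weaker echoes at lags 6 (0.28) and 9 (0.19); the remaining lags stay at or below 0.05.
The dominant spike at lag 3 indicates a seasonal period of 3.

3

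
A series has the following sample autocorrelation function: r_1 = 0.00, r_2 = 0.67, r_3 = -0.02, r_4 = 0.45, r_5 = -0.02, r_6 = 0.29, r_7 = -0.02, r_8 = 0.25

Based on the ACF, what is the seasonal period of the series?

2

The largest autocorrelation is r_2 = 0.67, with weaker echoes at lags 4 (0.45), 6 (0.29) and 8 (0.25); the remaining lags stay at or below 0.00.
The dominant spike at lag 2 indicates a seasonal period of 2.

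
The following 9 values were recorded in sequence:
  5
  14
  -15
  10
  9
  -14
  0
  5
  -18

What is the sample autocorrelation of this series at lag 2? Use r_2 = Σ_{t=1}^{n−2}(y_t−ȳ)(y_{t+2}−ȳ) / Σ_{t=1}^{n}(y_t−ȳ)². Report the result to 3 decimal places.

Mean ȳ = (5 + 14 − 15 + 10 + 9 − 14 + 0 + 5 − 18)/9 = -0.4444
Σ(y_t−ȳ)(y_{t+2}−ȳ) = (-79.2469) + (150.8642) + (-137.4691) + (-141.5802) + (4.1975) + (-73.8025) + (-7.8025) = -284.8395
Denominator Σ(y_t−ȳ)² = 1170.2222
r_2 = -284.8395 / 1170.2222 = -0.243

-0.243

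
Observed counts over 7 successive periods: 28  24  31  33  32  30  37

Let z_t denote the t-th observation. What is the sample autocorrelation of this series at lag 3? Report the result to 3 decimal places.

Mean z̄ = (28 + 24 + 31 + 33 + 32 + 30 + 37)/7 = 30.7143
Deviations from mean: -2.7143, -6.7143, 0.2857, 2.2857, 1.2857, -0.7143, 6.2857
Σ(z_t−z̄)(z_{t+3}−z̄) = (-6.2041) + (-8.6327) + (-0.2041) + (14.3673) = -0.6735
Denominator Σ(z_t−z̄)² = 99.4286
r_3 = -0.6735 / 99.4286 = -0.007

-0.007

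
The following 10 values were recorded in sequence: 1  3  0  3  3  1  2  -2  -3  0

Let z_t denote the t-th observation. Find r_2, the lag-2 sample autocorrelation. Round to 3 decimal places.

Mean z̄ = (1 + 3 + 0 + 3 + 3 + 1 + 2 − 2 − 3 + 0)/10 = 0.8000
Numerator Σ_{t=1}^{8}(z_t−z̄)(z_{t+2}−z̄) = 3.1200
Denominator Σ(z_t−z̄)² = 39.6000
r_2 = 3.1200 / 39.6000 = 0.079

0.079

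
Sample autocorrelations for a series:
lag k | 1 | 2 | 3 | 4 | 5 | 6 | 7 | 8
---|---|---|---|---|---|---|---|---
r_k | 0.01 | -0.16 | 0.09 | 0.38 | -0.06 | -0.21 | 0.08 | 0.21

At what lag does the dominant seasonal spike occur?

4

The largest autocorrelation is r_4 = 0.38, with a weaker echo at lag 8 (0.21); the remaining lags stay at or below 0.09.
The dominant spike at lag 4 indicates a seasonal period of 4.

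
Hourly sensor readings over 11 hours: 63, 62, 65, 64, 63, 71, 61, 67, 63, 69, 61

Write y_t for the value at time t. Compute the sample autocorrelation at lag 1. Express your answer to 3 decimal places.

Mean ȳ = (63 + 62 + 65 + 64 + 63 + 71 + 61 + 67 + 63 + 69 + 61)/11 = 64.4545
Numerator Σ_{t=1}^{10}(y_t−ȳ)(y_{t+1}−ȳ) = -64.2975
Denominator Σ(y_t−ȳ)² = 106.7273
r_1 = -64.2975 / 106.7273 = -0.602

-0.602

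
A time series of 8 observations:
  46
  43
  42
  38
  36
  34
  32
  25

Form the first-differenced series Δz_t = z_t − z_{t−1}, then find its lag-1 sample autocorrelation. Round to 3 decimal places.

First differences Δz: -3, -1, -4, -2, -2, -2, -7
Mean of differences = -3.0000
Numerator Σ(Δz_t−Δz̄)(Δz_{t+1}−Δz̄) = -5.0000
Denominator Σ(Δz_t−Δz̄)² = 24.0000
r_1(Δz) = -5.0000 / 24.0000 = -0.208

-0.208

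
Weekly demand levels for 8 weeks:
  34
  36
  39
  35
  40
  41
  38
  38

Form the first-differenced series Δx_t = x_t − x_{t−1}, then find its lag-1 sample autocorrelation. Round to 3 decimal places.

-0.413

First differences Δx: 2, 3, -4, 5, 1, -3, 0
Mean of differences = 0.5714
Numerator Σ(Δx_t−Δx̄)(Δx_{t+1}−Δx̄) = -25.4694
Denominator Σ(Δx_t−Δx̄)² = 61.7143
r_1(Δx) = -25.4694 / 61.7143 = -0.413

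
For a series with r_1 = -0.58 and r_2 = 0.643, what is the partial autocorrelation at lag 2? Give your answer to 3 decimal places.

φ_{22} = (r_2 − r_1²) / (1 − r_1²)
r_1² = (-0.58)² = 0.3364
Numerator = 0.643 − 0.3364 = 0.3066; denominator = 1 − 0.3364 = 0.6636
φ_{22} = 0.3066 / 0.6636 = 0.462

0.462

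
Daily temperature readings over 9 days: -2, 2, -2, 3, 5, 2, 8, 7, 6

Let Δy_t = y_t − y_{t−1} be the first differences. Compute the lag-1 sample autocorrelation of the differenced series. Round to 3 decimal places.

First differences Δy: 4, -4, 5, 2, -3, 6, -1, -1
Mean of differences = 1.0000
Numerator Σ(Δy_t−Δȳ)(Δy_{t+1}−Δȳ) = -61.0000
Denominator Σ(Δy_t−Δȳ)² = 100.0000
r_1(Δy) = -61.0000 / 100.0000 = -0.610

-0.610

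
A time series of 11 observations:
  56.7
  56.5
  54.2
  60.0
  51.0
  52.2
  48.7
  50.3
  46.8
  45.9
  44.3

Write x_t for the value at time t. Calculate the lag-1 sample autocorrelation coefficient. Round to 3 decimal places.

Mean x̄ = (56.7 + 56.5 + 54.2 + 60.0 + 51.0 + 52.2 + 48.7 + 50.3 + 46.8 + 45.9 + 44.3)/11 = 51.5091
Numerator Σ_{t=1}^{10}(x_t−x̄)(x_{t+1}−x̄) = 131.5108
Denominator Σ(x_t−x̄)² = 246.8891
r_1 = 131.5108 / 246.8891 = 0.533

0.533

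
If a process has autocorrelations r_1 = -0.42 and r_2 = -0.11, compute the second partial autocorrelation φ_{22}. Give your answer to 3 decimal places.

φ_{22} = (r_2 − r_1²) / (1 − r_1²)
r_1² = (-0.42)² = 0.1764
Numerator = -0.11 − 0.1764 = -0.2864; denominator = 1 − 0.1764 = 0.8236
φ_{22} = -0.2864 / 0.8236 = -0.348

-0.348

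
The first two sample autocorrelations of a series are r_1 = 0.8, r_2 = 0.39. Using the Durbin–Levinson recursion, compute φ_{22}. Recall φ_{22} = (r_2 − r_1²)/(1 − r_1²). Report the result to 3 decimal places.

-0.694

φ_{22} = (r_2 − r_1²) / (1 − r_1²)
r_1² = (0.8)² = 0.64
Numerator = 0.39 − 0.6400 = -0.2500; denominator = 1 − 0.6400 = 0.3600
φ_{22} = -0.2500 / 0.3600 = -0.694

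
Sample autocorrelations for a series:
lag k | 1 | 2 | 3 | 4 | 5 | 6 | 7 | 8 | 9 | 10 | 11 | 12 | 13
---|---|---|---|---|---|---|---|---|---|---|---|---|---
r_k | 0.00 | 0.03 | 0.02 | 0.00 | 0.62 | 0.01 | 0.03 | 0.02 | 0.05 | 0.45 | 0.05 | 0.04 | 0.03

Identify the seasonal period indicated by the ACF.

5

The largest autocorrelation is r_5 = 0.62, with a weaker echo at lag 10 (0.45); the remaining lags stay at or below 0.05.
The dominant spike at lag 5 indicates a seasonal period of 5.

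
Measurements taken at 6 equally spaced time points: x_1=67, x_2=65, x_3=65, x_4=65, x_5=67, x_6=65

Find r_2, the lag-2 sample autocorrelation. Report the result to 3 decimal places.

Mean x̄ = (67 + 65 + 65 + 65 + 67 + 65)/6 = 65.6667
Numerator Σ_{t=1}^{4}(x_t−x̄)(x_{t+2}−x̄) = -0.8889
Denominator Σ(x_t−x̄)² = 5.3333
r_2 = -0.8889 / 5.3333 = -0.167

-0.167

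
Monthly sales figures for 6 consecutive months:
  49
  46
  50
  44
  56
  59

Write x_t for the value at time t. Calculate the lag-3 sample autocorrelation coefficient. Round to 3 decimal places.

-0.116

Mean x̄ = (49 + 46 + 50 + 44 + 56 + 59)/6 = 50.6667
Deviations from mean: -1.6667, -4.6667, -0.6667, -6.6667, 5.3333, 8.3333
Numerator Σ_{t=1}^{3}(x_t−x̄)(x_{t+3}−x̄) = -19.3333
Denominator Σ(x_t−x̄)² = 167.3333
r_3 = -19.3333 / 167.3333 = -0.116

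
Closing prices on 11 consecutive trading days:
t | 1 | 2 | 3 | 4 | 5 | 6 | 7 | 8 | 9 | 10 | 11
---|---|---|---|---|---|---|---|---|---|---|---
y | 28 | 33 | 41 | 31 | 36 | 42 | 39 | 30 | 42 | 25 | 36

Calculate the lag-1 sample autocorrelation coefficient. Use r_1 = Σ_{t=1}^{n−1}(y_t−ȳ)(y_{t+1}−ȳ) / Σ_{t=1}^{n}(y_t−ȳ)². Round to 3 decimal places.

-0.363

Mean ȳ = (28 + 33 + 41 + 31 + 36 + 42 + 39 + 30 + 42 + 25 + 36)/11 = 34.8182
Numerator Σ_{t=1}^{10}(y_t−ȳ)(y_{t+1}−ȳ) = -125.3058
Denominator Σ(y_t−ȳ)² = 345.6364
r_1 = -125.3058 / 345.6364 = -0.363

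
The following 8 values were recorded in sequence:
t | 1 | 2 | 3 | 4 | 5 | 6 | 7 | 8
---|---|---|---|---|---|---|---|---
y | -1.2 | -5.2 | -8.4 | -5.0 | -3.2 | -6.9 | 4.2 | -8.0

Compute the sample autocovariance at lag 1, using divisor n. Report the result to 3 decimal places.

-6.691

Mean ȳ = (-1.2 − 5.2 − 8.4 − 5.0 − 3.2 − 6.9 + 4.2 − 8.0)/8 = -4.2125
Σ_{t=1}^{7}(y_t−ȳ)(y_{t+1}−ȳ) = -53.5314
γ_1 = -53.5314 / 8 = -6.691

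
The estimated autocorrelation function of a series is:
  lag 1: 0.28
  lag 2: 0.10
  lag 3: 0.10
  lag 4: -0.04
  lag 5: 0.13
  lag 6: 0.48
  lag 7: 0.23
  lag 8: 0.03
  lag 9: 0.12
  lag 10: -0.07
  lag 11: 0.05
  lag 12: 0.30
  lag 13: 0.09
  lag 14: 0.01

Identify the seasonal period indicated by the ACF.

The largest autocorrelation is r_6 = 0.48, with a weaker echo at lag 12 (0.30); the remaining lags stay at or below 0.28. The elevated value at lag 1 (0.28), dropping to 0.10 at lag 2, reflects decaying short-term dependence rather than seasonality.
The dominant spike at lag 6 indicates a seasonal period of 6.

6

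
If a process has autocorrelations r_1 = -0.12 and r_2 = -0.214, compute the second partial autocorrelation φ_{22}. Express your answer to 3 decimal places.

φ_{22} = (r_2 − r_1²) / (1 − r_1²)
r_1² = (-0.12)² = 0.0144
Numerator = -0.214 − 0.0144 = -0.2284; denominator = 1 − 0.0144 = 0.9856
φ_{22} = -0.2284 / 0.9856 = -0.232

-0.232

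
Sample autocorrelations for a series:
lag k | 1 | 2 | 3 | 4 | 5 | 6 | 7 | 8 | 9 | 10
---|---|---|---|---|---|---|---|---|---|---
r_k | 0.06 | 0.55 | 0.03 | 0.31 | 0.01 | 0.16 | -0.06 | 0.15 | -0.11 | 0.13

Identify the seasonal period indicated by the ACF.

2

The largest autocorrelation is r_2 = 0.55, with weaker echoes at lags 4 (0.31), 6 (0.16) and 8 (0.15); the remaining lags stay at or below 0.13.
The dominant spike at lag 2 indicates a seasonal period of 2.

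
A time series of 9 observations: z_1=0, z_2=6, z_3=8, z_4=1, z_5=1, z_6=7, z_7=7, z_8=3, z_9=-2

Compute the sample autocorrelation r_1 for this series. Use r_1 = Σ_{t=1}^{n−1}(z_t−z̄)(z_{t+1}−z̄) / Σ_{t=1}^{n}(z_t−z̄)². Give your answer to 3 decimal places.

0.023

Mean z̄ = (0 + 6 + 8 + 1 + 1 + 7 + 7 + 3 − 2)/9 = 3.4444
Numerator Σ_{t=1}^{8}(z_t−z̄)(z_{t+1}−z̄) = 2.4691
Denominator Σ(z_t−z̄)² = 106.2222
r_1 = 2.4691 / 106.2222 = 0.023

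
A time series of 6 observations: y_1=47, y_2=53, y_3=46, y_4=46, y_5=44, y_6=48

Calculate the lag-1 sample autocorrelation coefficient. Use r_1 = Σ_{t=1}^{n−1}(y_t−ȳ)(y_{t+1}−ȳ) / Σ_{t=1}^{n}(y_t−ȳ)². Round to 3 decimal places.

Mean ȳ = (47 + 53 + 46 + 46 + 44 + 48)/6 = 47.3333
Deviations from mean: -0.3333, 5.6667, -1.3333, -1.3333, -3.3333, 0.6667
Numerator Σ_{t=1}^{5}(y_t−ȳ)(y_{t+1}−ȳ) = -5.4444
Denominator Σ(y_t−ȳ)² = 47.3333
r_1 = -5.4444 / 47.3333 = -0.115

-0.115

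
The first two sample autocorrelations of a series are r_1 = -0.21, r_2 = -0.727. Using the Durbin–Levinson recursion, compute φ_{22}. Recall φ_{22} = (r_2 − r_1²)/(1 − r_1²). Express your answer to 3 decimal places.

φ_{22} = (r_2 − r_1²) / (1 − r_1²)
r_1² = (-0.21)² = 0.0441
Numerator = -0.727 − 0.0441 = -0.7711; denominator = 1 − 0.0441 = 0.9559
φ_{22} = -0.7711 / 0.9559 = -0.807

-0.807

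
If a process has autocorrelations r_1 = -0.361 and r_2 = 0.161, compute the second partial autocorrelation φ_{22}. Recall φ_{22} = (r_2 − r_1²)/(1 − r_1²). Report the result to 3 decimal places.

0.035

φ_{22} = (r_2 − r_1²) / (1 − r_1²)
r_1² = (-0.361)² = 0.130321
Numerator = 0.161 − 0.1303 = 0.0307; denominator = 1 − 0.1303 = 0.8697
φ_{22} = 0.0307 / 0.8697 = 0.035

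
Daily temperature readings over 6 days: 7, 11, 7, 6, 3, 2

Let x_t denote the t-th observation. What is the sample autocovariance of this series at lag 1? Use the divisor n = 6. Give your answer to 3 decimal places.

Mean x̄ = (7 + 11 + 7 + 6 + 3 + 2)/6 = 6.0000
Σ_{t=1}^{5}(x_t−x̄)(x_{t+1}−x̄) = 22.0000
γ_1 = 22.0000 / 6 = 3.667

3.667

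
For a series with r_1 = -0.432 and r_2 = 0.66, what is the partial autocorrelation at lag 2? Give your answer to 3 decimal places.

0.582

φ_{22} = (r_2 − r_1²) / (1 − r_1²)
r_1² = (-0.432)² = 0.186624
Numerator = 0.66 − 0.1866 = 0.4734; denominator = 1 − 0.1866 = 0.8134
φ_{22} = 0.4734 / 0.8134 = 0.582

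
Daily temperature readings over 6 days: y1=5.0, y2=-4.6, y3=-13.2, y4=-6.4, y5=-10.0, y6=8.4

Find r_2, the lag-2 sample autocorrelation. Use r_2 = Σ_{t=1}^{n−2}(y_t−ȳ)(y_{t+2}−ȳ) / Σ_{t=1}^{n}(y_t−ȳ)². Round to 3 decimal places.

Mean ȳ = (5.0 − 4.6 − 13.2 − 6.4 − 10.0 + 8.4)/6 = -3.4667
Deviations from mean: 8.4667, -1.1333, -9.7333, -2.9333, -6.5333, 11.8667
Σ(y_t−ȳ)(y_{t+2}−ȳ) = (-82.4089) + (3.3244) + (63.5911) + (-34.8089) = -50.3022
Denominator Σ(y_t−ȳ)² = 359.8133
r_2 = -50.3022 / 359.8133 = -0.140

-0.140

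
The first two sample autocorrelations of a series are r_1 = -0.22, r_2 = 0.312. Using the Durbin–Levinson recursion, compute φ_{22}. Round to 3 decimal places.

φ_{22} = (r_2 − r_1²) / (1 − r_1²)
r_1² = (-0.22)² = 0.0484
Numerator = 0.312 − 0.0484 = 0.2636; denominator = 1 − 0.0484 = 0.9516
φ_{22} = 0.2636 / 0.9516 = 0.277

0.277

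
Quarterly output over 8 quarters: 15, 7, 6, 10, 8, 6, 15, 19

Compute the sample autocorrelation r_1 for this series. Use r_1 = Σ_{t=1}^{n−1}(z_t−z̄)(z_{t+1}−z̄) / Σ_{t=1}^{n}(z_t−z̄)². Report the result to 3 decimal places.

Mean z̄ = (15 + 7 + 6 + 10 + 8 + 6 + 15 + 19)/8 = 10.7500
Deviations from mean: 4.2500, -3.7500, -4.7500, -0.7500, -2.7500, -4.7500, 4.2500, 8.2500
Σ(z_t−z̄)(z_{t+1}−z̄) = (-15.9375) + (17.8125) + (3.5625) + (2.0625) + (13.0625) + (-20.1875) + (35.0625) = 35.4375
Denominator Σ(z_t−z̄)² = 171.5000
r_1 = 35.4375 / 171.5000 = 0.207

0.207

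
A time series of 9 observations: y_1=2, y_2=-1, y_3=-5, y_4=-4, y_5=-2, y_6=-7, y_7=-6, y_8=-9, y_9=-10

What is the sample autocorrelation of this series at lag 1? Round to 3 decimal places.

0.421

Mean ȳ = (2 − 1 − 5 − 4 − 2 − 7 − 6 − 9 − 10)/9 = -4.6667
Numerator Σ_{t=1}^{8}(y_t−ȳ)(y_{t+1}−ȳ) = 50.5556
Denominator Σ(y_t−ȳ)² = 120.0000
r_1 = 50.5556 / 120.0000 = 0.421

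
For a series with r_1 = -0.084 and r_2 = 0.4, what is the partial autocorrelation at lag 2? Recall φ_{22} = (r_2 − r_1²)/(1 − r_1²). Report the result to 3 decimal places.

0.396

φ_{22} = (r_2 − r_1²) / (1 − r_1²)
r_1² = (-0.084)² = 0.007056
Numerator = 0.4 − 0.0071 = 0.3929; denominator = 1 − 0.0071 = 0.9929
φ_{22} = 0.3929 / 0.9929 = 0.396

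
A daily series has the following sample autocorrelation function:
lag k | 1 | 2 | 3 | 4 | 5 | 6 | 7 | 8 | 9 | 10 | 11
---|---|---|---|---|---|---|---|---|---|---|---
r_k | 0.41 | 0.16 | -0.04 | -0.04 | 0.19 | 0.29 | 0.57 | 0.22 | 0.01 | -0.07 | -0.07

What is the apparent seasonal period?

7

The largest autocorrelation is r_7 = 0.57; the remaining lags stay at or below 0.41. The elevated value at lag 1 (0.41), dropping to 0.16 at lag 2, reflects decaying short-term dependence rather than seasonality.
The dominant spike at lag 7 indicates a seasonal period of 7.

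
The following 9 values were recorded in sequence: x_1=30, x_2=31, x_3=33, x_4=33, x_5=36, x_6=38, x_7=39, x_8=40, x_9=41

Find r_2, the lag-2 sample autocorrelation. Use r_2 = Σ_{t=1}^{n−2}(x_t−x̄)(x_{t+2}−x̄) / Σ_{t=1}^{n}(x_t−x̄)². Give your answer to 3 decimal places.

0.375

Mean x̄ = (30 + 31 + 33 + 33 + 36 + 38 + 39 + 40 + 41)/9 = 35.6667
Numerator Σ_{t=1}^{7}(x_t−x̄)(x_{t+2}−x̄) = 49.4444
Denominator Σ(x_t−x̄)² = 132.0000
r_2 = 49.4444 / 132.0000 = 0.375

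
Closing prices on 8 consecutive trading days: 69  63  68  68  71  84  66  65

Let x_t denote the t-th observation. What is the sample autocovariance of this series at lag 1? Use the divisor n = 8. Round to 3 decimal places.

Mean x̄ = (69 + 63 + 68 + 68 + 71 + 84 + 66 + 65)/8 = 69.2500
Σ_{t=1}^{7}(x_t−x̄)(x_{t+1}−x̄) = 0.4375
γ_1 = 0.4375 / 8 = 0.055

0.055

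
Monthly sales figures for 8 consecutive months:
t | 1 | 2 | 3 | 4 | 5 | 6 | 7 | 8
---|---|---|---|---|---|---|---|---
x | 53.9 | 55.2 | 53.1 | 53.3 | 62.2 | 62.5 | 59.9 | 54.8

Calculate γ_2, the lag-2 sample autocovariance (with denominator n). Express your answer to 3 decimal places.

-2.314

Mean x̄ = (53.9 + 55.2 + 53.1 + 53.3 + 62.2 + 62.5 + 59.9 + 54.8)/8 = 56.8625
Deviations: -2.9625, -1.6625, -3.7625, -3.5625, 5.3375, 5.6375, 3.0375, -2.0625
Σ_{t=1}^{6}(x_t−x̄)(x_{t+2}−x̄) = -18.5116
γ_2 = -18.5116 / 8 = -2.314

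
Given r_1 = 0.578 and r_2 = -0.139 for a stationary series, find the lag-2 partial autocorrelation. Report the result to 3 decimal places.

-0.710

φ_{22} = (r_2 − r_1²) / (1 − r_1²)
r_1² = (0.578)² = 0.334084
Numerator = -0.139 − 0.3341 = -0.4731; denominator = 1 − 0.3341 = 0.6659
φ_{22} = -0.4731 / 0.6659 = -0.710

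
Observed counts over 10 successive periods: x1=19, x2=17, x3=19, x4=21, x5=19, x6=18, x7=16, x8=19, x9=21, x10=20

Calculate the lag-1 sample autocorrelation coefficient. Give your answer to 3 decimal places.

Mean x̄ = (19 + 17 + 19 + 21 + 19 + 18 + 16 + 19 + 21 + 20)/10 = 18.9000
Numerator Σ_{t=1}^{9}(x_t−x̄)(x_{t+1}−x̄) = 4.7900
Denominator Σ(x_t−x̄)² = 22.9000
r_1 = 4.7900 / 22.9000 = 0.209

0.209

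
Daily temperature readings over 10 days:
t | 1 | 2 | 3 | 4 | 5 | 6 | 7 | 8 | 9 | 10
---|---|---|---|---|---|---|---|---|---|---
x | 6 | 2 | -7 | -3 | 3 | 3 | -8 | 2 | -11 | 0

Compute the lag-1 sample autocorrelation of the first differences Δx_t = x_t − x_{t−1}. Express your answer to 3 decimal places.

-0.561

First differences Δx: -4, -9, 4, 6, 0, -11, 10, -13, 11
Mean of differences = -0.6667
Numerator Σ(Δx_t−Δx̄)(Δx_{t+1}−Δx̄) = -368.1111
Denominator Σ(Δx_t−Δx̄)² = 656.0000
r_1(Δx) = -368.1111 / 656.0000 = -0.561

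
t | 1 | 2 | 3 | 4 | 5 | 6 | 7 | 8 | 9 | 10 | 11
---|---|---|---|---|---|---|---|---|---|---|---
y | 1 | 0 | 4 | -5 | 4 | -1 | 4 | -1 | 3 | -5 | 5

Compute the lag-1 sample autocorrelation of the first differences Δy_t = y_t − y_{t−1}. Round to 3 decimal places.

First differences Δy: -1, 4, -9, 9, -5, 5, -5, 4, -8, 10
Mean of differences = 0.4000
Numerator Σ(Δy_t−Δȳ)(Δy_{t+1}−Δȳ) = -346.1600
Denominator Σ(Δy_t−Δȳ)² = 432.4000
r_1(Δy) = -346.1600 / 432.4000 = -0.801

-0.801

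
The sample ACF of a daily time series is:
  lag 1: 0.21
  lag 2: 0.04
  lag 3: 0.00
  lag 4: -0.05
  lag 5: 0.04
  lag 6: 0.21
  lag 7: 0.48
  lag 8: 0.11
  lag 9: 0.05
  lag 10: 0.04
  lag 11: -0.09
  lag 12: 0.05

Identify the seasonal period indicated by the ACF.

The largest autocorrelation is r_7 = 0.48; the remaining lags stay at or below 0.21. The elevated value at lag 1 (0.21), dropping to 0.04 at lag 2, reflects decaying short-term dependence rather than seasonality.
The dominant spike at lag 7 indicates a seasonal period of 7.

7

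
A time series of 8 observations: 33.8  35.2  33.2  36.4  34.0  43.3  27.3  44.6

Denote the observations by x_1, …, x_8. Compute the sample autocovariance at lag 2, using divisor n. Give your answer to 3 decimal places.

11.826

Mean x̄ = (33.8 + 35.2 + 33.2 + 36.4 + 34.0 + 43.3 + 27.3 + 44.6)/8 = 35.9750
Deviations: -2.1750, -0.7750, -2.7750, 0.4250, -1.9750, 7.3250, -8.6750, 8.6250
Σ_{t=1}^{6}(x_t−x̄)(x_{t+2}−x̄) = 94.6113
γ_2 = 94.6113 / 8 = 11.826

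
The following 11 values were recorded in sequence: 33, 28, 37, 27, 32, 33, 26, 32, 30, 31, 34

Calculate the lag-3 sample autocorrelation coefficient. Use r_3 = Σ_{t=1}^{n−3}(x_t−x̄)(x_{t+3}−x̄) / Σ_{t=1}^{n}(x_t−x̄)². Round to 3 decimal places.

0.225

Mean x̄ = (33 + 28 + 37 + 27 + 32 + 33 + 26 + 32 + 30 + 31 + 34)/11 = 31.1818
Numerator Σ_{t=1}^{8}(x_t−x̄)(x_{t+3}−x̄) = 23.8099
Denominator Σ(x_t−x̄)² = 105.6364
r_3 = 23.8099 / 105.6364 = 0.225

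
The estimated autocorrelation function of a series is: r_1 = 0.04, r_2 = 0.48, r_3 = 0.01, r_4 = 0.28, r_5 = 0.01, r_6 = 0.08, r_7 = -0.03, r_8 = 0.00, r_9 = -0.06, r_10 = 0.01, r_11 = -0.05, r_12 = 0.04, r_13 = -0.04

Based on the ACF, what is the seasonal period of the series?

The largest autocorrelation is r_2 = 0.48, with a weaker echo at lag 4 (0.28); the remaining lags stay at or below 0.08.
The dominant spike at lag 2 indicates a seasonal period of 2.

2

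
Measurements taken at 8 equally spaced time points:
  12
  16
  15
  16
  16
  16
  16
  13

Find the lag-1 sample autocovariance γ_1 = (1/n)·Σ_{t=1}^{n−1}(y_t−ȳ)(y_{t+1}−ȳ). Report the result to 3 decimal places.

Mean ȳ = (12 + 16 + 15 + 16 + 16 + 16 + 16 + 13)/8 = 15.0000
Σ_{t=1}^{7}(y_t−ȳ)(y_{t+1}−ȳ) = -2.0000
γ_1 = -2.0000 / 8 = -0.250

-0.250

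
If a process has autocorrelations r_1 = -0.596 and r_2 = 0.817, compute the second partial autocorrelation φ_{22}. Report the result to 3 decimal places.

φ_{22} = (r_2 − r_1²) / (1 − r_1²)
r_1² = (-0.596)² = 0.355216
Numerator = 0.817 − 0.3552 = 0.4618; denominator = 1 − 0.3552 = 0.6448
φ_{22} = 0.4618 / 0.6448 = 0.716

0.716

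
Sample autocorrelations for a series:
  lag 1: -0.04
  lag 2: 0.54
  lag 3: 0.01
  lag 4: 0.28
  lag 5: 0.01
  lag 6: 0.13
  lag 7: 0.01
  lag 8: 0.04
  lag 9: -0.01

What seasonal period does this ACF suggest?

2

The largest autocorrelation is r_2 = 0.54, with a weaker echo at lag 4 (0.28); the remaining lags stay at or below 0.13.
The dominant spike at lag 2 indicates a seasonal period of 2.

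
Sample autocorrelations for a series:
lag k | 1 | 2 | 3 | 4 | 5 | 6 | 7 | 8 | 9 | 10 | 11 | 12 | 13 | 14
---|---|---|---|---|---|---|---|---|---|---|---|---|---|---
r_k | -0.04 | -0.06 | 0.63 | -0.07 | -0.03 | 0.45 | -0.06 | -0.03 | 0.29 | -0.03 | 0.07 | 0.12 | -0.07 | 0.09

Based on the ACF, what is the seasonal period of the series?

The largest autocorrelation is r_3 = 0.63, with weaker echoes at lags 6 (0.45) and 9 (0.29); the remaining lags stay at or below 0.12.
The dominant spike at lag 3 indicates a seasonal period of 3.

3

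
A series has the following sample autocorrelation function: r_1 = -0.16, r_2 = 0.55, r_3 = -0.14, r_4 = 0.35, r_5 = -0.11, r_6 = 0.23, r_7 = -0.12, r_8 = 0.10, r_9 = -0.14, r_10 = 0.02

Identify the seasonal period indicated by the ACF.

2

The largest autocorrelation is r_2 = 0.55, with weaker echoes at lags 4 (0.35) and 6 (0.23); the remaining lags stay at or below 0.10.
The dominant spike at lag 2 indicates a seasonal period of 2.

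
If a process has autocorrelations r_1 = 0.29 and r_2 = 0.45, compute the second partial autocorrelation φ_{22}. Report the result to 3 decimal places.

0.399

φ_{22} = (r_2 − r_1²) / (1 − r_1²)
r_1² = (0.29)² = 0.0841
Numerator = 0.45 − 0.0841 = 0.3659; denominator = 1 − 0.0841 = 0.9159
φ_{22} = 0.3659 / 0.9159 = 0.399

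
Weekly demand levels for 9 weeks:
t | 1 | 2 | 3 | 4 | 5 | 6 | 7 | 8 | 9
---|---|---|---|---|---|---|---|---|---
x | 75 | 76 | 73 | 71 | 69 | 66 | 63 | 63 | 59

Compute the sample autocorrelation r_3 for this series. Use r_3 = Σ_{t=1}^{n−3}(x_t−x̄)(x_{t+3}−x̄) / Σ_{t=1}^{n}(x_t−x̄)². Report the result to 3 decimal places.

0.057

Mean x̄ = (75 + 76 + 73 + 71 + 69 + 66 + 63 + 63 + 59)/9 = 68.3333
Σ(x_t−x̄)(x_{t+3}−x̄) = (17.7778) + (5.1111) + (-10.8889) + (-14.2222) + (-3.5556) + (21.7778) = 16.0000
Denominator Σ(x_t−x̄)² = 282.0000
r_3 = 16.0000 / 282.0000 = 0.057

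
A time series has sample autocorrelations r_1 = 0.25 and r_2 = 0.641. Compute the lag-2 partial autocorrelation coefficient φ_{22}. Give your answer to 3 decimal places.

φ_{22} = (r_2 − r_1²) / (1 − r_1²)
r_1² = (0.25)² = 0.0625
Numerator = 0.641 − 0.0625 = 0.5785; denominator = 1 − 0.0625 = 0.9375
φ_{22} = 0.5785 / 0.9375 = 0.617

0.617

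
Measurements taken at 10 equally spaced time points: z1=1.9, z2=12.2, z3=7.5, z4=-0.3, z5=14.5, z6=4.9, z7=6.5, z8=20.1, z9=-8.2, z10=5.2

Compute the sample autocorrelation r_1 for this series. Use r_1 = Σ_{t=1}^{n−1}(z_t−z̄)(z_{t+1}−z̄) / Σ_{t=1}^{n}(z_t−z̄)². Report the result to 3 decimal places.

-0.482

Mean z̄ = (1.9 + 12.2 + 7.5 − 0.3 + 14.5 + 4.9 + 6.5 + 20.1 − 8.2 + 5.2)/10 = 6.4300
Numerator Σ_{t=1}^{9}(z_t−z̄)(z_{t+1}−z̄) = -274.9709
Denominator Σ(z_t−z̄)² = 570.1410
r_1 = -274.9709 / 570.1410 = -0.482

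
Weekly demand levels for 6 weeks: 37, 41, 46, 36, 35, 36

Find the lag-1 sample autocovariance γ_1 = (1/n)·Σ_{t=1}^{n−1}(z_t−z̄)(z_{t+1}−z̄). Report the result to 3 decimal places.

2.292

Mean z̄ = (37 + 41 + 46 + 36 + 35 + 36)/6 = 38.5000
Deviations: -1.5000, 2.5000, 7.5000, -2.5000, -3.5000, -2.5000
Σ_{t=1}^{5}(z_t−z̄)(z_{t+1}−z̄) = 13.7500
γ_1 = 13.7500 / 6 = 2.292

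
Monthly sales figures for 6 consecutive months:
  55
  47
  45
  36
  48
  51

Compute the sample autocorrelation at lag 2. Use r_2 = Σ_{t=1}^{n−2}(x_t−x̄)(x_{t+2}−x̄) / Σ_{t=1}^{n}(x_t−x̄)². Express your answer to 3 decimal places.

-0.301

Mean x̄ = (55 + 47 + 45 + 36 + 48 + 51)/6 = 47.0000
Deviations from mean: 8.0000, 0.0000, -2.0000, -11.0000, 1.0000, 4.0000
Σ(x_t−x̄)(x_{t+2}−x̄) = (-16.0000) + (0.0000) + (-2.0000) + (-44.0000) = -62.0000
Denominator Σ(x_t−x̄)² = 206.0000
r_2 = -62.0000 / 206.0000 = -0.301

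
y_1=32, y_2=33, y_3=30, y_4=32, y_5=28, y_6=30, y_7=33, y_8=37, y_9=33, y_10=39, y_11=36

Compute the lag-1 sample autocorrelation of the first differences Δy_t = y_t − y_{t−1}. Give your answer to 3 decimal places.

First differences Δy: 1, -3, 2, -4, 2, 3, 4, -4, 6, -3
Mean of differences = 0.4000
Numerator Σ(Δy_t−Δȳ)(Δy_{t+1}−Δȳ) = -67.5600
Denominator Σ(Δy_t−Δȳ)² = 118.4000
r_1(Δy) = -67.5600 / 118.4000 = -0.571

-0.571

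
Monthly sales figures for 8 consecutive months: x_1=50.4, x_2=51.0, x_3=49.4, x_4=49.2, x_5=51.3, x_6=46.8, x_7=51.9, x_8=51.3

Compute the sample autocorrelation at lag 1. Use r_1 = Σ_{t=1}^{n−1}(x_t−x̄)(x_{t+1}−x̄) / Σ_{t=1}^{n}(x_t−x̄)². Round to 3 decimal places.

Mean x̄ = (50.4 + 51.0 + 49.4 + 49.2 + 51.3 + 46.8 + 51.9 + 51.3)/8 = 50.1625
Deviations from mean: 0.2375, 0.8375, -0.7625, -0.9625, 1.1375, -3.3625, 1.7375, 1.1375
Σ(x_t−x̄)(x_{t+1}−x̄) = (0.1989) + (-0.6386) + (0.7339) + (-1.0948) + (-3.8248) + (-5.8423) + (1.9764) = -8.4914
Denominator Σ(x_t−x̄)² = 19.1788
r_1 = -8.4914 / 19.1788 = -0.443

-0.443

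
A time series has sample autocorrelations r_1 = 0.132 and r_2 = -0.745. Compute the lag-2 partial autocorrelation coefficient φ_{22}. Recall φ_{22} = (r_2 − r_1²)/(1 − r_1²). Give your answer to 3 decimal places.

φ_{22} = (r_2 − r_1²) / (1 − r_1²)
r_1² = (0.132)² = 0.017424
Numerator = -0.745 − 0.0174 = -0.7624; denominator = 1 − 0.0174 = 0.9826
φ_{22} = -0.7624 / 0.9826 = -0.776

-0.776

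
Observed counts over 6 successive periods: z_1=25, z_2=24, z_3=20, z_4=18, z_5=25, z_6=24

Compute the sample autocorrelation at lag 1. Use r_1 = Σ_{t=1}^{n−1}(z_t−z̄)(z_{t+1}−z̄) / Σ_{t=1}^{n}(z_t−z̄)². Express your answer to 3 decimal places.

0.097

Mean z̄ = (25 + 24 + 20 + 18 + 25 + 24)/6 = 22.6667
Deviations from mean: 2.3333, 1.3333, -2.6667, -4.6667, 2.3333, 1.3333
Σ(z_t−z̄)(z_{t+1}−z̄) = (3.1111) + (-3.5556) + (12.4444) + (-10.8889) + (3.1111) = 4.2222
Denominator Σ(z_t−z̄)² = 43.3333
r_1 = 4.2222 / 43.3333 = 0.097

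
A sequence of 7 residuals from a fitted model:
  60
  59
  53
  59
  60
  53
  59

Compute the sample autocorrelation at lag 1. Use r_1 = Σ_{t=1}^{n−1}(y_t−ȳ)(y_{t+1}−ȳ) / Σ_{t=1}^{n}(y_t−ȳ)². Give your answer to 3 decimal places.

-0.398

Mean ȳ = (60 + 59 + 53 + 59 + 60 + 53 + 59)/7 = 57.5714
Numerator Σ_{t=1}^{6}(y_t−ȳ)(y_{t+1}−ȳ) = -23.7551
Denominator Σ(y_t−ȳ)² = 59.7143
r_1 = -23.7551 / 59.7143 = -0.398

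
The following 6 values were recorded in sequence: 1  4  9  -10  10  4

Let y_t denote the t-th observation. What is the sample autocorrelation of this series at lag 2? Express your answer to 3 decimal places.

Mean ȳ = (1 + 4 + 9 − 10 + 10 + 4)/6 = 3.0000
Σ(y_t−ȳ)(y_{t+2}−ȳ) = (-12.0000) + (-13.0000) + (42.0000) + (-13.0000) = 4.0000
Denominator Σ(y_t−ȳ)² = 260.0000
r_2 = 4.0000 / 260.0000 = 0.015

0.015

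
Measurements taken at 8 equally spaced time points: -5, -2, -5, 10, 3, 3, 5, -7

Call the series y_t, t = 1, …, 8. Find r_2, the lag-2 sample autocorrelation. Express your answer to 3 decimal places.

Mean ȳ = (-5 − 2 − 5 + 10 + 3 + 3 + 5 − 7)/8 = 0.2500
Deviations from mean: -5.2500, -2.2500, -5.2500, 9.7500, 2.7500, 2.7500, 4.7500, -7.2500
Σ(y_t−ȳ)(y_{t+2}−ȳ) = (27.5625) + (-21.9375) + (-14.4375) + (26.8125) + (13.0625) + (-19.9375) = 11.1250
Denominator Σ(y_t−ȳ)² = 245.5000
r_2 = 11.1250 / 245.5000 = 0.045

0.045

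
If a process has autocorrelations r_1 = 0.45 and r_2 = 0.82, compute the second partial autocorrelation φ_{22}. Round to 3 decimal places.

0.774

φ_{22} = (r_2 − r_1²) / (1 − r_1²)
r_1² = (0.45)² = 0.2025
Numerator = 0.82 − 0.2025 = 0.6175; denominator = 1 − 0.2025 = 0.7975
φ_{22} = 0.6175 / 0.7975 = 0.774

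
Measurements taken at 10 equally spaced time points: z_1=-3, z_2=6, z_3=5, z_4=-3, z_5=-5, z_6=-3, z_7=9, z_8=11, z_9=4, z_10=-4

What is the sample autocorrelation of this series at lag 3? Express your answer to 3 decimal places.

Mean z̄ = (-3 + 6 + 5 − 3 − 5 − 3 + 9 + 11 + 4 − 4)/10 = 1.7000
Numerator Σ_{t=1}^{7}(z_t−z̄)(z_{t+3}−z̄) = -171.2700
Denominator Σ(z_t−z̄)² = 318.1000
r_3 = -171.2700 / 318.1000 = -0.538

-0.538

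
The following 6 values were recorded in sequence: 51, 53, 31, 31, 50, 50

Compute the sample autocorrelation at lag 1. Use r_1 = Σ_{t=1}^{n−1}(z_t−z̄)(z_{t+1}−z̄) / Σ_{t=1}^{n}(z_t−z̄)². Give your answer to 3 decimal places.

0.142

Mean z̄ = (51 + 53 + 31 + 31 + 50 + 50)/6 = 44.3333
Deviations from mean: 6.6667, 8.6667, -13.3333, -13.3333, 5.6667, 5.6667
Σ(z_t−z̄)(z_{t+1}−z̄) = (57.7778) + (-115.5556) + (177.7778) + (-75.5556) + (32.1111) = 76.5556
Denominator Σ(z_t−z̄)² = 539.3333
r_1 = 76.5556 / 539.3333 = 0.142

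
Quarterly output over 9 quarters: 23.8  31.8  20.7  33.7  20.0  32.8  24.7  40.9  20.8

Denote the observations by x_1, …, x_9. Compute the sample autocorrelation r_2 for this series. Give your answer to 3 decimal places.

Mean x̄ = (23.8 + 31.8 + 20.7 + 33.7 + 20.0 + 32.8 + 24.7 + 40.9 + 20.8)/9 = 27.6889
Σ(x_t−x̄)(x_{t+2}−x̄) = (27.1790) + (24.7123) + (53.7368) + (30.7235) + (22.9812) + (67.5235) + (20.5901) = 247.4464
Denominator Σ(x_t−x̄)² = 433.1689
r_2 = 247.4464 / 433.1689 = 0.571

0.571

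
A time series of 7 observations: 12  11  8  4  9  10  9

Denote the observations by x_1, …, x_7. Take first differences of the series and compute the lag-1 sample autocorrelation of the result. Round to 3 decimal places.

-0.034

First differences Δx: -1, -3, -4, 5, 1, -1
Mean of differences = -0.5000
Numerator Σ(Δx_t−Δx̄)(Δx_{t+1}−Δx̄) = -1.7500
Denominator Σ(Δx_t−Δx̄)² = 51.5000
r_1(Δx) = -1.7500 / 51.5000 = -0.034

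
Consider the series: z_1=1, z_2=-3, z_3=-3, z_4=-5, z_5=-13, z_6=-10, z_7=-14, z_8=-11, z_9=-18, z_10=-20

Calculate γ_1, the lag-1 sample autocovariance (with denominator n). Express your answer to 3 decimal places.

Mean z̄ = (1 − 3 − 3 − 5 − 13 − 10 − 14 − 11 − 18 − 20)/10 = -9.6000
Σ_{t=1}^{9}(z_t−z̄)(z_{t+1}−z̄) = 236.6400
γ_1 = 236.6400 / 10 = 23.664

23.664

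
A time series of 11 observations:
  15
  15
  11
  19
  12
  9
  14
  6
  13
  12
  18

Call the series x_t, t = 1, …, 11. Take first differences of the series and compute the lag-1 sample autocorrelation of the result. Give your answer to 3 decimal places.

-0.609

First differences Δx: 0, -4, 8, -7, -3, 5, -8, 7, -1, 6
Mean of differences = 0.3000
Numerator Σ(Δx_t−Δx̄)(Δx_{t+1}−Δx̄) = -190.1900
Denominator Σ(Δx_t−Δx̄)² = 312.1000
r_1(Δx) = -190.1900 / 312.1000 = -0.609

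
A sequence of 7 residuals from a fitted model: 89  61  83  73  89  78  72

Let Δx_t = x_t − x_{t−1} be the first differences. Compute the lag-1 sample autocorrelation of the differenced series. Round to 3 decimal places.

First differences Δx: -28, 22, -10, 16, -11, -6
Mean of differences = -2.8333
Numerator Σ(Δx_t−Δx̄)(Δx_{t+1}−Δx̄) = -1065.8611
Denominator Σ(Δx_t−Δx̄)² = 1732.8333
r_1(Δx) = -1065.8611 / 1732.8333 = -0.615

-0.615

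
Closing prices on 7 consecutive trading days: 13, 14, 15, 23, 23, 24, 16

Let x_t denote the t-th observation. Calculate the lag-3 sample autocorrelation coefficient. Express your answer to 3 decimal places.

-0.536

Mean x̄ = (13 + 14 + 15 + 23 + 23 + 24 + 16)/7 = 18.2857
Deviations from mean: -5.2857, -4.2857, -3.2857, 4.7143, 4.7143, 5.7143, -2.2857
Σ(x_t−x̄)(x_{t+3}−x̄) = (-24.9184) + (-20.2041) + (-18.7755) + (-10.7755) = -74.6735
Denominator Σ(x_t−x̄)² = 139.4286
r_3 = -74.6735 / 139.4286 = -0.536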